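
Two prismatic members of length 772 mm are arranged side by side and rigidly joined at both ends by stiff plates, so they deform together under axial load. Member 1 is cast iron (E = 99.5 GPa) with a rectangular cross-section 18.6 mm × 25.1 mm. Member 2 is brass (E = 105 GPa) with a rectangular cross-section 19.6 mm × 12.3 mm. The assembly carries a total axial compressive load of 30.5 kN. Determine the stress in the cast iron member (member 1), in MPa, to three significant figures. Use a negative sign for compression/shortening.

A_1 = 466.9 mm².
A_2 = 241.1 mm².
Equal strain + equilibrium ⇒ each member carries load in proportion to AE: A₁E₁ = 46450000 N, A₂E₂ = 25310000 N, ΣAE = 71770000 N.
σ₁ = P·E₁/ΣAE = -30500·99500/71770000 = -42.29 MPa.

-42.3 MPa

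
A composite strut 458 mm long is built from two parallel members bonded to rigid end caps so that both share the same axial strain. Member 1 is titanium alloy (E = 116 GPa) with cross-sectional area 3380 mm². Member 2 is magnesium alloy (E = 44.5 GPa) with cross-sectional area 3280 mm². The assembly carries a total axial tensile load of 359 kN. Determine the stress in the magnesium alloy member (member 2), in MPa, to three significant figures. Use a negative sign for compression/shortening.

29.7 MPa

Equal strain + equilibrium ⇒ each member carries load in proportion to AE: A₁E₁ = 392100000 N, A₂E₂ = 146000000 N, ΣAE = 538000000 N.
σ₂ = P·E₂/ΣAE = 359000·44500/538000000 = 29.69 MPa.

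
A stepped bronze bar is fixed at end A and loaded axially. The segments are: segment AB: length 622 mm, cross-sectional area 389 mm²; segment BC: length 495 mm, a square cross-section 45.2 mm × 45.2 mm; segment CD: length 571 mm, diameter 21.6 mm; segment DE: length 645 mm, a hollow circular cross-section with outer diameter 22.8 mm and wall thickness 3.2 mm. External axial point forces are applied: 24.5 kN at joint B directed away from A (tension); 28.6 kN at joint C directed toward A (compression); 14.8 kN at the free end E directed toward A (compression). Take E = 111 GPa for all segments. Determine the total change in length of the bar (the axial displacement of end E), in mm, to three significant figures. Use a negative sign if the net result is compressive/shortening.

-1.01 mm

Internal axial forces (sectioning from the free end, tension +): N_DE = -14.8 kN, N_CD = -14.8 kN, N_BC = -43.4 kN, N_AB = -18.9 kN.
A_BC = 2043 mm².
A_CD = 366.4 mm².
A_DE = 197 mm².
δ_AB = -18900·622/(389·111000) = -0.2723 mm
δ_BC = -43400·495/(2043·111000) = -0.09473 mm
δ_CD = -14800·571/(366.4·111000) = -0.2078 mm
δ_DE = -14800·645/(197·111000) = -0.4365 mm
δ = Σδ_i = -1.011 mm.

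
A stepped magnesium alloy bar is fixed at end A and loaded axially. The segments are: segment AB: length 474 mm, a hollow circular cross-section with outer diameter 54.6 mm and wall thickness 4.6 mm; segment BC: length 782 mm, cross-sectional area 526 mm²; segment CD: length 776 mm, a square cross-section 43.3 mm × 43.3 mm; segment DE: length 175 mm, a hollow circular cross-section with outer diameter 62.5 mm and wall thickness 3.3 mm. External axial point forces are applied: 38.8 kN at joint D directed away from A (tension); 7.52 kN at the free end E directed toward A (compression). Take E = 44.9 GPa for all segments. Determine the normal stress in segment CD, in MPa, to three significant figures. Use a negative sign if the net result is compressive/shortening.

16.7 MPa

Internal axial forces (sectioning from the free end, tension +): N_DE = -7.52 kN, N_CD = 31.28 kN, N_BC = 31.28 kN, N_AB = 31.28 kN.
A_CD = 1875 mm².
σ_CD = N_CD/A_CD = 31280/1875 = 16.68 MPa.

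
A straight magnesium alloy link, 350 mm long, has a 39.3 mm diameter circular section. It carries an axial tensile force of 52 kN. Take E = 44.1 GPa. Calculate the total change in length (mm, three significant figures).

A = 1213 mm².
δ_mech = NL/(AE) = 52000·350/(1213·44100) = 0.3402 mm.

0.340 mm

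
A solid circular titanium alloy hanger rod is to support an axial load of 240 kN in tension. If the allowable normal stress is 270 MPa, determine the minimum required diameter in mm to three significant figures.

33.6 mm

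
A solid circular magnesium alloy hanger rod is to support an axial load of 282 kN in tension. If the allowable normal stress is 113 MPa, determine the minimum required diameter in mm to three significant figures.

Required area A ≥ P/σ_allow = 282000/113 = 2496 mm².
For a solid circular section, d ≥ √(4A/π) = 56.37 mm.

56.4 mm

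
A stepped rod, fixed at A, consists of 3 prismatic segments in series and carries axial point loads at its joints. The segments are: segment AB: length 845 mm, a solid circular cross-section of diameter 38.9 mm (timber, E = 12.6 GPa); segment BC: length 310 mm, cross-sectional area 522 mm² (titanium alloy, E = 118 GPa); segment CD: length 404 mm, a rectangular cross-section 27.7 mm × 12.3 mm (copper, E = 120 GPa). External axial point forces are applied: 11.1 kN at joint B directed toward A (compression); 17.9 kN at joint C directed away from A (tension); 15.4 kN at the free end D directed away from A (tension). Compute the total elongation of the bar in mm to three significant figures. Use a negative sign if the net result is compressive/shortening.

Internal axial forces (sectioning from the free end, tension +): N_CD = 15.4 kN, N_BC = 33.3 kN, N_AB = 22.2 kN.
A_AB = 1188 mm².
A_CD = 340.7 mm².
δ_AB = 22200·845/(1188·12600) = 1.253 mm
δ_BC = 33300·310/(522·118000) = 0.1676 mm
δ_CD = 15400·404/(340.7·120000) = 0.1522 mm
δ = Σδ_i = 1.572 mm.

1.57 mm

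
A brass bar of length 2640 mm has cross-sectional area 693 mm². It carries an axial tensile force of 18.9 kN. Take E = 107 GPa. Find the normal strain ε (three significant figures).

σ = N/A = 27.27 MPa; ε = σ/E = 27.27/107000 = 2.549e-04.

2.55e-04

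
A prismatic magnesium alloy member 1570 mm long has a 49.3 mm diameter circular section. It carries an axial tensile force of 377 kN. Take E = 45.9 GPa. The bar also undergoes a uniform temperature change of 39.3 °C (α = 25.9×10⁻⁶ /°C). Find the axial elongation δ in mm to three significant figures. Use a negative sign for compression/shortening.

A = 1909 mm².
δ_mech = NL/(AE) = 377000·1570/(1909·45900) = 6.755 mm.
δ_thermal = αLΔT = 25.9e-6·1570·39.3 = 1.598 mm.
δ = δ_mech + δ_thermal = 8.353 mm.

8.35 mm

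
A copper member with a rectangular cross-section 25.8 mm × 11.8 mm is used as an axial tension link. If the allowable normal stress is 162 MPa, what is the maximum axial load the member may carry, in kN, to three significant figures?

49.3 kN

A = 304.4 mm².
P_max = σ_allow · A = 162 · 304.4 = 49320 N = 49.32 kN.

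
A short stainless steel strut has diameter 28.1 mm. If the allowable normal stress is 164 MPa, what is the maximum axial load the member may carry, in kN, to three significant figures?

A = 620.2 mm².
P_max = σ_allow · A = 164 · 620.2 = 101700 N = 101.7 kN.

102 kN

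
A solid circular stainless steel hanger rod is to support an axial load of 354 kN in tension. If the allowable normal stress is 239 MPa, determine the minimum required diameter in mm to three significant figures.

43.4 mm

Required area A ≥ P/σ_allow = 354000/239 = 1481 mm².
For a solid circular section, d ≥ √(4A/π) = 43.43 mm.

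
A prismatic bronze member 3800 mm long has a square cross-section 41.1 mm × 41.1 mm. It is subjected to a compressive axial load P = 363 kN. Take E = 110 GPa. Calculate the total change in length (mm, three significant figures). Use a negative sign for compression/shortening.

A = 1689 mm².
δ_mech = NL/(AE) = -363000·3800/(1689·110000) = -7.424 mm.

-7.42 mm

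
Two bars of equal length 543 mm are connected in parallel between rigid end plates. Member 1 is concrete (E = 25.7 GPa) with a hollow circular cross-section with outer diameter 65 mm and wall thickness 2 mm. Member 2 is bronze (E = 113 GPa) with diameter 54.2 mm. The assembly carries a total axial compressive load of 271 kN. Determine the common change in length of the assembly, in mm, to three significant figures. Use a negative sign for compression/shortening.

-0.543 mm

A_1 = 395.8 mm².
A_2 = 2307 mm².
Equal strain + equilibrium ⇒ each member carries load in proportion to AE: A₁E₁ = 10170000 N, A₂E₂ = 260700000 N, ΣAE = 270900000 N.
δ = PL/ΣAE = -271000·543/270900000 = -0.5432 mm.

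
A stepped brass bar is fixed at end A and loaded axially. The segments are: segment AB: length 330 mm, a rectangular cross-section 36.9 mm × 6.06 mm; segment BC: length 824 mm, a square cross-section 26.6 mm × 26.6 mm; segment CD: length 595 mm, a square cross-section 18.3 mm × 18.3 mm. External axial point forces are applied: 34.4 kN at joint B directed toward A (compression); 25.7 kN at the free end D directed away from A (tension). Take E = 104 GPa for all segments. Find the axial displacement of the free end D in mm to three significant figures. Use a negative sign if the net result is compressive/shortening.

Internal axial forces (sectioning from the free end, tension +): N_CD = 25.7 kN, N_BC = 25.7 kN, N_AB = -8.7 kN.
A_AB = 223.6 mm².
A_BC = 707.6 mm².
A_CD = 334.9 mm².
δ_AB = -8700·330/(223.6·104000) = -0.1235 mm
δ_BC = 25700·824/(707.6·104000) = 0.2878 mm
δ_CD = 25700·595/(334.9·104000) = 0.4391 mm
δ = Σδ_i = 0.6034 mm.

0.603 mm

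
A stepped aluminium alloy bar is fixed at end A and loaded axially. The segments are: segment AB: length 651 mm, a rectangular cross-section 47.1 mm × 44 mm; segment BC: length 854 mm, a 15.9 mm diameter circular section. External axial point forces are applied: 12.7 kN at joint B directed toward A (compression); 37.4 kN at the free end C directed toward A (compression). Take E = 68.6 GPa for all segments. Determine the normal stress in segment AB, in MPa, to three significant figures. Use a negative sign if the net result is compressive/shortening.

Internal axial forces (sectioning from the free end, tension +): N_BC = -37.4 kN, N_AB = -50.1 kN.
A_AB = 2072 mm².
σ_AB = N_AB/A_AB = -50100/2072 = -24.17 MPa.

-24.2 MPa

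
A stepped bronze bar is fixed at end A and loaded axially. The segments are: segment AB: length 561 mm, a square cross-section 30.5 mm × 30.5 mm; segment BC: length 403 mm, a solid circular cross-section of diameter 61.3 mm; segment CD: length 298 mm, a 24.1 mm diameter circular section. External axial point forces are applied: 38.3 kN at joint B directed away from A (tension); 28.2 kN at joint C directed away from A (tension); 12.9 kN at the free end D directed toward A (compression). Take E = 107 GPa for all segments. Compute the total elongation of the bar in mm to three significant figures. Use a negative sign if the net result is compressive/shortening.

0.243 mm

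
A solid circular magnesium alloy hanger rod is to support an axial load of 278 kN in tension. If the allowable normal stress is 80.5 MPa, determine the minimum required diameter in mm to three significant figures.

66.3 mm

Required area A ≥ P/σ_allow = 278000/80.5 = 3453 mm².
For a solid circular section, d ≥ √(4A/π) = 66.31 mm.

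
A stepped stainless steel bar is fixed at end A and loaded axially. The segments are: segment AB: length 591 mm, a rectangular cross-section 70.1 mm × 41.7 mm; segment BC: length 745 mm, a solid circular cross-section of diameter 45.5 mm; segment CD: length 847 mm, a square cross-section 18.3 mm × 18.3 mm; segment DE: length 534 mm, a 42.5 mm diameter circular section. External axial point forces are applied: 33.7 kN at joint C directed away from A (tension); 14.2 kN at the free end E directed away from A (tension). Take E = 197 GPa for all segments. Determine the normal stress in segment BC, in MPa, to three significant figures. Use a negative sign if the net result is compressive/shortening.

29.5 MPa

Internal axial forces (sectioning from the free end, tension +): N_DE = 14.2 kN, N_CD = 14.2 kN, N_BC = 47.9 kN, N_AB = 47.9 kN.
A_BC = 1626 mm².
σ_BC = N_BC/A_BC = 47900/1626 = 29.46 MPa.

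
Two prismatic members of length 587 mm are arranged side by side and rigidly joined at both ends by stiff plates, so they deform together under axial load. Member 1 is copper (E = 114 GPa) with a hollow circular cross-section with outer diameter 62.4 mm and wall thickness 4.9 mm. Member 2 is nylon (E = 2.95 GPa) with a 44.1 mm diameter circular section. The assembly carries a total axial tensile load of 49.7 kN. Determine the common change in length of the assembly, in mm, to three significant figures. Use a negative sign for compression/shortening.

0.277 mm

A_1 = 885.1 mm².
A_2 = 1527 mm².
Equal strain + equilibrium ⇒ each member carries load in proportion to AE: A₁E₁ = 100900000 N, A₂E₂ = 4506000 N, ΣAE = 105400000 N.
δ = PL/ΣAE = 49700·587/105400000 = 0.2768 mm.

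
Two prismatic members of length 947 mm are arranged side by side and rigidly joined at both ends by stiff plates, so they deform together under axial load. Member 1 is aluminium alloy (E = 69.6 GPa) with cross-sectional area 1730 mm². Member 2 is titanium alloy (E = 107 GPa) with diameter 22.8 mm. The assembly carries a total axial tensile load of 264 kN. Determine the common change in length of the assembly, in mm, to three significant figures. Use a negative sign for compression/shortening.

A_2 = 408.3 mm².
Equal strain + equilibrium ⇒ each member carries load in proportion to AE: A₁E₁ = 120400000 N, A₂E₂ = 43690000 N, ΣAE = 164100000 N.
δ = PL/ΣAE = 264000·947/164100000 = 1.524 mm.

1.52 mm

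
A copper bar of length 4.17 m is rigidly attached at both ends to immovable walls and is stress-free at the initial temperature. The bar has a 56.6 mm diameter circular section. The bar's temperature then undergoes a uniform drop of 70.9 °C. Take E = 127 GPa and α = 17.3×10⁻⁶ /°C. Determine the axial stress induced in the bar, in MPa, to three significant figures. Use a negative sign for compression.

Free thermal expansion αLΔT = 17.3e-6 · 4170 · -70.9 = -5.115 mm.
The walls impose strain ε = −(-5.115)/4170 = 1.2266e-03; σ = Eε = 127000 · 1.2266e-03 = 155.8 MPa.

156 MPa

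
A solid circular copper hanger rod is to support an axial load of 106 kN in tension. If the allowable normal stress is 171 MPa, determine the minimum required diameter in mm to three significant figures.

28.1 mm

Required area A ≥ P/σ_allow = 106000/171 = 619.9 mm².
For a solid circular section, d ≥ √(4A/π) = 28.09 mm.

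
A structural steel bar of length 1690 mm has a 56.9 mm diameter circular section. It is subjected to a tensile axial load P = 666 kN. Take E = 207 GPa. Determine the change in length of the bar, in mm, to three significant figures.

A = 2543 mm².
δ_mech = NL/(AE) = 666000·1690/(2543·207000) = 2.138 mm.

2.14 mm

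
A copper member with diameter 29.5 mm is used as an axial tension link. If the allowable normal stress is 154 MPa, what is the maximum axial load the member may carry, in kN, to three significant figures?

A = 683.5 mm².
P_max = σ_allow · A = 154 · 683.5 = 105300 N = 105.3 kN.

105 kN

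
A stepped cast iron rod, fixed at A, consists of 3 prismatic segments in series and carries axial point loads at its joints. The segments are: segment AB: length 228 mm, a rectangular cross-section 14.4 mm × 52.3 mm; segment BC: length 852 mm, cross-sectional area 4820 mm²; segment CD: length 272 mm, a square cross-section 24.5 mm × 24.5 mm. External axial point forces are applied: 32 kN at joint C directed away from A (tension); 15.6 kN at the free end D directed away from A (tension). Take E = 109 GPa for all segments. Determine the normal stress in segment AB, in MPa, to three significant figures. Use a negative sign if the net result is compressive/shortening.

Internal axial forces (sectioning from the free end, tension +): N_CD = 15.6 kN, N_BC = 47.6 kN, N_AB = 47.6 kN.
A_AB = 753.1 mm².
σ_AB = N_AB/A_AB = 47600/753.1 = 63.2 MPa.

63.2 MPa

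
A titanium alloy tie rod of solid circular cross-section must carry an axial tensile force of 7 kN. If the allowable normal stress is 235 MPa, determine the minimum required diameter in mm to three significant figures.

Required area A ≥ P/σ_allow = 7000/235 = 29.79 mm².
For a solid circular section, d ≥ √(4A/π) = 6.158 mm.

6.16 mm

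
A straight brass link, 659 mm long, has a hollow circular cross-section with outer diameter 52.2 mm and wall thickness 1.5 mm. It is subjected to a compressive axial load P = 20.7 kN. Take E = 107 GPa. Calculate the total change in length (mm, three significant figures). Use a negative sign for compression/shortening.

A = 238.9 mm².
δ_mech = NL/(AE) = -20700·659/(238.9·107000) = -0.5336 mm.

-0.534 mm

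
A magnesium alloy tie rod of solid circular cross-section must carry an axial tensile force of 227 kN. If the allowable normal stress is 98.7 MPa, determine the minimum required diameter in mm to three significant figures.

Required area A ≥ P/σ_allow = 227000/98.7 = 2300 mm².
For a solid circular section, d ≥ √(4A/π) = 54.11 mm.

54.1 mm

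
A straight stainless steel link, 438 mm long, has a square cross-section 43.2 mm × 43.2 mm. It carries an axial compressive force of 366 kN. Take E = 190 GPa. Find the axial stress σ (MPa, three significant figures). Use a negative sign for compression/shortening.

-196 MPa

A = 1866 mm².
σ = N/A = -366000/1866 = -196.1 MPa.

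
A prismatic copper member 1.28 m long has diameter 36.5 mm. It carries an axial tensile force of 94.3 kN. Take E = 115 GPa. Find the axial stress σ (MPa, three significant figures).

A = 1046 mm².
σ = N/A = 94300/1046 = 90.12 MPa.

90.1 MPa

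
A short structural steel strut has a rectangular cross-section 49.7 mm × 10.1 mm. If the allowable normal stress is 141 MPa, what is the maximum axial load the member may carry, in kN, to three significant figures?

70.8 kN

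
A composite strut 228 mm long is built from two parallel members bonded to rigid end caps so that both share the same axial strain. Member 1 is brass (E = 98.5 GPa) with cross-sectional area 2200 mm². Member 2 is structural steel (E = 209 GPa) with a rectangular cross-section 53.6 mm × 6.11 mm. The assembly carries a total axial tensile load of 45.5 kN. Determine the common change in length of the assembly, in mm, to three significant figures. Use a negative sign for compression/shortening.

0.0364 mm

A_2 = 327.5 mm².
Equal strain + equilibrium ⇒ each member carries load in proportion to AE: A₁E₁ = 216700000 N, A₂E₂ = 68450000 N, ΣAE = 285100000 N.
δ = PL/ΣAE = 45500·228/285100000 = 0.03638 mm.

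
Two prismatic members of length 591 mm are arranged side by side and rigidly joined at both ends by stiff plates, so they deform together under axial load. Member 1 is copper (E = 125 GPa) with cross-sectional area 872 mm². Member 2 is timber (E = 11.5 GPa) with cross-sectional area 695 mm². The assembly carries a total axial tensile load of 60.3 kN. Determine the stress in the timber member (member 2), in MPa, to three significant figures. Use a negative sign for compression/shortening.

5.93 MPa

Equal strain + equilibrium ⇒ each member carries load in proportion to AE: A₁E₁ = 109000000 N, A₂E₂ = 7992000 N, ΣAE = 117000000 N.
σ₂ = P·E₂/ΣAE = 60300·11500/117000000 = 5.927 MPa.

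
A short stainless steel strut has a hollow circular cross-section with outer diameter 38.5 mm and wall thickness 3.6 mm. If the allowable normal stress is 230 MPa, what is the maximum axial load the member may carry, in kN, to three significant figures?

90.8 kN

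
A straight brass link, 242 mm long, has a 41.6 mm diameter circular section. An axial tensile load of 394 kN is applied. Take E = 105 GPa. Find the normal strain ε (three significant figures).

0.00276

A = 1359 mm².
σ = N/A = 289.9 MPa; ε = σ/E = 289.9/105000 = 2.761e-03.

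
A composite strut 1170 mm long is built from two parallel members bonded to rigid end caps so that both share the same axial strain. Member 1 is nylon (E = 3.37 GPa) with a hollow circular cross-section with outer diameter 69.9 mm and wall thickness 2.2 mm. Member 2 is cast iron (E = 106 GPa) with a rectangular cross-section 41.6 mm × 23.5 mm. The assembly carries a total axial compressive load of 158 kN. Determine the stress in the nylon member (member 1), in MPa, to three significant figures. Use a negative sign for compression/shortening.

-5.06 MPa

A_1 = 467.9 mm².
A_2 = 977.6 mm².
Equal strain + equilibrium ⇒ each member carries load in proportion to AE: A₁E₁ = 1577000 N, A₂E₂ = 103600000 N, ΣAE = 105200000 N.
σ₁ = P·E₁/ΣAE = -158000·3370/105200000 = -5.061 MPa.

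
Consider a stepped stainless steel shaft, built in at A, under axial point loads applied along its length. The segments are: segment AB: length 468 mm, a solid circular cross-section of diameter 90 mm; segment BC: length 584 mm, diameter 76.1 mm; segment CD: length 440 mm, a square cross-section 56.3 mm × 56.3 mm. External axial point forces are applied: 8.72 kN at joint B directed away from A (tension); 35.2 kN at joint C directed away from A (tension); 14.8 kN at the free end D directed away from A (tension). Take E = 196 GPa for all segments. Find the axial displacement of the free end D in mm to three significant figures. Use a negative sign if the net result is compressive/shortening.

0.0653 mm

Internal axial forces (sectioning from the free end, tension +): N_CD = 14.8 kN, N_BC = 50 kN, N_AB = 58.72 kN.
A_AB = 6362 mm².
A_BC = 4548 mm².
A_CD = 3170 mm².
δ_AB = 58720·468/(6362·196000) = 0.02204 mm
δ_BC = 50000·584/(4548·196000) = 0.03275 mm
δ_CD = 14800·440/(3170·196000) = 0.01048 mm
δ = Σδ_i = 0.06528 mm.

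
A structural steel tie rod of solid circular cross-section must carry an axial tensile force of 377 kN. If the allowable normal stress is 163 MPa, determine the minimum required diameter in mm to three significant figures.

54.3 mm

Required area A ≥ P/σ_allow = 377000/163 = 2313 mm².
For a solid circular section, d ≥ √(4A/π) = 54.27 mm.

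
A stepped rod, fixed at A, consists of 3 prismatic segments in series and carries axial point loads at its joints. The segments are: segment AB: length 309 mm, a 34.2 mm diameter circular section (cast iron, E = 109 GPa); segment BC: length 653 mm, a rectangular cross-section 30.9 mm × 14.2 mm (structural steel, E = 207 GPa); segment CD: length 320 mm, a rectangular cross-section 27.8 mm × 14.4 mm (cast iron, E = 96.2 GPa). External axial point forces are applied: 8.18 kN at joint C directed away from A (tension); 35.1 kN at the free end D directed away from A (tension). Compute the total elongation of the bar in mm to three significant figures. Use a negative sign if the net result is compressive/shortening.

0.736 mm

Internal axial forces (sectioning from the free end, tension +): N_CD = 35.1 kN, N_BC = 43.28 kN, N_AB = 43.28 kN.
A_AB = 918.6 mm².
A_BC = 438.8 mm².
A_CD = 400.3 mm².
δ_AB = 43280·309/(918.6·109000) = 0.1336 mm
δ_BC = 43280·653/(438.8·207000) = 0.3112 mm
δ_CD = 35100·320/(400.3·96200) = 0.2917 mm
δ = Σδ_i = 0.7364 mm.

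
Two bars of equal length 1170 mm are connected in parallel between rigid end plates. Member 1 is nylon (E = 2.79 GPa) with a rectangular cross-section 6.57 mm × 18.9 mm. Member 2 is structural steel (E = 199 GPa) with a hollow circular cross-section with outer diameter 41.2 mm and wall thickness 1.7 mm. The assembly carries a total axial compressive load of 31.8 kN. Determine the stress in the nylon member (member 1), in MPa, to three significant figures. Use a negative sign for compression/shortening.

-2.10 MPa

A_1 = 124.2 mm².
A_2 = 211 mm².
Equal strain + equilibrium ⇒ each member carries load in proportion to AE: A₁E₁ = 346400 N, A₂E₂ = 41980000 N, ΣAE = 42330000 N.
σ₁ = P·E₁/ΣAE = -31800·2790/42330000 = -2.096 MPa.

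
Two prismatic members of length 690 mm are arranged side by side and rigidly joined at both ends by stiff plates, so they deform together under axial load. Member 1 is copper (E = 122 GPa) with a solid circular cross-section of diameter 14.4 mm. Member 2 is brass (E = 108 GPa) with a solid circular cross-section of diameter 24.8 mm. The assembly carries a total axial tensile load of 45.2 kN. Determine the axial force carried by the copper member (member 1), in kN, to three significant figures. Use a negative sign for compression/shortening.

12.5 kN

A_1 = 162.9 mm².
A_2 = 483.1 mm².
Equal strain + equilibrium ⇒ each member carries load in proportion to AE: A₁E₁ = 19870000 N, A₂E₂ = 52170000 N, ΣAE = 72040000 N.
F₁ = P·A₁E₁/ΣAE = 45200·19870000/72040000 = 12470 N.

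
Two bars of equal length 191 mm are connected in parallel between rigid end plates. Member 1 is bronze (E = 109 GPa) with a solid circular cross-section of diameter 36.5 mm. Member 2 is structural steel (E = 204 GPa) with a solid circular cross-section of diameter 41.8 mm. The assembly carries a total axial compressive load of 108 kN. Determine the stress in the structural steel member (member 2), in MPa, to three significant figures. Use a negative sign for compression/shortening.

A_1 = 1046 mm².
A_2 = 1372 mm².
Equal strain + equilibrium ⇒ each member carries load in proportion to AE: A₁E₁ = 114100000 N, A₂E₂ = 279900000 N, ΣAE = 394000000 N.
σ₂ = P·E₂/ΣAE = -108000·204000/394000000 = -55.92 MPa.

-55.9 MPa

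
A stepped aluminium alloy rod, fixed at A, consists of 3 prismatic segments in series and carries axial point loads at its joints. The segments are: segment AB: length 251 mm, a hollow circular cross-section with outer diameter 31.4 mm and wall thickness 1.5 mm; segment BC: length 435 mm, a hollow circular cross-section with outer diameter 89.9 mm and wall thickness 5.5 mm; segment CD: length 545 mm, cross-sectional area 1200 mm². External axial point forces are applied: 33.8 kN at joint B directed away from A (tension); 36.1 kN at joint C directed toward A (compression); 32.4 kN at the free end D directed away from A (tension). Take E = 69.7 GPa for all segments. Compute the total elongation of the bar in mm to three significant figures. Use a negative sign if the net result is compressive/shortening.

0.965 mm

Internal axial forces (sectioning from the free end, tension +): N_CD = 32.4 kN, N_BC = -3.7 kN, N_AB = 30.1 kN.
A_AB = 140.9 mm².
A_BC = 1458 mm².
δ_AB = 30100·251/(140.9·69700) = 0.7693 mm
δ_BC = -3700·435/(1458·69700) = -0.01583 mm
δ_CD = 32400·545/(1200·69700) = 0.2111 mm
δ = Σδ_i = 0.9646 mm.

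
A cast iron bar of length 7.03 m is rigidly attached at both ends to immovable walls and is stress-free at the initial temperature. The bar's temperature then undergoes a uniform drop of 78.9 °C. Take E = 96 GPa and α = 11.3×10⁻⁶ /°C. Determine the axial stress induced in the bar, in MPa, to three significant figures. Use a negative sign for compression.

85.6 MPa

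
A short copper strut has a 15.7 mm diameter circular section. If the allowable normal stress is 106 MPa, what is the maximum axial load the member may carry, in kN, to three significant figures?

20.5 kN

A = 193.6 mm².
P_max = σ_allow · A = 106 · 193.6 = 20520 N = 20.52 kN.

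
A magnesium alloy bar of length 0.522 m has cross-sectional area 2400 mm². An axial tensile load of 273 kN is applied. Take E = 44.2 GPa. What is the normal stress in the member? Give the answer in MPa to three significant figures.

114 MPa

σ = N/A = 273000/2400 = 113.8 MPa.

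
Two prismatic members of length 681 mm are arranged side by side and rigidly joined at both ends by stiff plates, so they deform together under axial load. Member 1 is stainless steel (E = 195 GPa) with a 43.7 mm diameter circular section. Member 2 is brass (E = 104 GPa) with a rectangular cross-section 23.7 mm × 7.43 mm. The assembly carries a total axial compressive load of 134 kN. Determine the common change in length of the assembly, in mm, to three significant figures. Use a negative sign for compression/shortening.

A_1 = 1500 mm².
A_2 = 176.1 mm².
Equal strain + equilibrium ⇒ each member carries load in proportion to AE: A₁E₁ = 292500000 N, A₂E₂ = 18310000 N, ΣAE = 310800000 N.
δ = PL/ΣAE = -134000·681/310800000 = -0.2936 mm.

-0.294 mm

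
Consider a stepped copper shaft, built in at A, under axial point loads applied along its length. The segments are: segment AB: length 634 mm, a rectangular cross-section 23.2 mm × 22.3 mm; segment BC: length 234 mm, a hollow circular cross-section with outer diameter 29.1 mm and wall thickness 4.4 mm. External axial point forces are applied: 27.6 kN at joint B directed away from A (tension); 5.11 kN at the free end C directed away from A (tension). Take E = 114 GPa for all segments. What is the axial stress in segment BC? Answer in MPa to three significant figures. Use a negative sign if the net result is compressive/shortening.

Internal axial forces (sectioning from the free end, tension +): N_BC = 5.11 kN, N_AB = 32.71 kN.
A_BC = 341.4 mm².
σ_BC = N_BC/A_BC = 5110/341.4 = 14.97 MPa.

15.0 MPa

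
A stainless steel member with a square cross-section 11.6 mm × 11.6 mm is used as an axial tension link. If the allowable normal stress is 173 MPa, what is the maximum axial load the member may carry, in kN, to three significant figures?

A = 134.6 mm².
P_max = σ_allow · A = 173 · 134.6 = 23280 N = 23.28 kN.

23.3 kN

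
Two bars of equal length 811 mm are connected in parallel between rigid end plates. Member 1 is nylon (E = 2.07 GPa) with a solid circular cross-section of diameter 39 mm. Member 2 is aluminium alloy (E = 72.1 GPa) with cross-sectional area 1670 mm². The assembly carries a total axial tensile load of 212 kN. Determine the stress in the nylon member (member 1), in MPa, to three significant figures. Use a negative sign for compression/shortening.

3.57 MPa

A_1 = 1195 mm².
Equal strain + equilibrium ⇒ each member carries load in proportion to AE: A₁E₁ = 2473000 N, A₂E₂ = 120400000 N, ΣAE = 122900000 N.
σ₁ = P·E₁/ΣAE = 212000·2070/122900000 = 3.571 MPa.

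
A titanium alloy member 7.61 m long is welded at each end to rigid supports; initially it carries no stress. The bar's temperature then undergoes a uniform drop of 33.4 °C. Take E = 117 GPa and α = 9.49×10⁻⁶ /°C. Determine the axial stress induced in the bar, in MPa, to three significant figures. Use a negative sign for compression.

37.1 MPa

Free thermal expansion αLΔT = 9.49e-6 · 7610 · -33.4 = -2.412 mm.
The walls impose strain ε = −(-2.412)/7610 = 3.1697e-04; σ = Eε = 117000 · 3.1697e-04 = 37.09 MPa.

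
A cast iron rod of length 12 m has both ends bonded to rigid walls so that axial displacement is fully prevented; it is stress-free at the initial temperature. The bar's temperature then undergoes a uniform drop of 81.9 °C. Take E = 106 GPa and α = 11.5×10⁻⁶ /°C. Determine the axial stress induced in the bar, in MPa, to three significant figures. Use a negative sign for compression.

99.8 MPa

Free thermal expansion αLΔT = 11.5e-6 · 12000 · -81.9 = -11.3 mm.
The walls impose strain ε = −(-11.3)/12000 = 9.4185e-04; σ = Eε = 106000 · 9.4185e-04 = 99.84 MPa.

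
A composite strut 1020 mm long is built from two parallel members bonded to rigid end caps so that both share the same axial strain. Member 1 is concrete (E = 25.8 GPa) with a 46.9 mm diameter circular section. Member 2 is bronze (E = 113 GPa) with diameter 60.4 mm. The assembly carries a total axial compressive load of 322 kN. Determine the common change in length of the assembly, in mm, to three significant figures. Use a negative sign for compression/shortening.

A_1 = 1728 mm².
A_2 = 2865 mm².
Equal strain + equilibrium ⇒ each member carries load in proportion to AE: A₁E₁ = 44570000 N, A₂E₂ = 323800000 N, ΣAE = 368300000 N.
δ = PL/ΣAE = -322000·1020/368300000 = -0.8917 mm.

-0.892 mm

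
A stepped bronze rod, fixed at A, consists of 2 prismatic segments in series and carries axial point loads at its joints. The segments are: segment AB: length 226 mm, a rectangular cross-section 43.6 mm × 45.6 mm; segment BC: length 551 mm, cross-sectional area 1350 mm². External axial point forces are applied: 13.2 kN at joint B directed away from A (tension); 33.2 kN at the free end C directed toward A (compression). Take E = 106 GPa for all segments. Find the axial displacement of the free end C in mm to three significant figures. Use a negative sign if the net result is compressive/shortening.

Internal axial forces (sectioning from the free end, tension +): N_BC = -33.2 kN, N_AB = -20 kN.
A_AB = 1988 mm².
δ_AB = -20000·226/(1988·106000) = -0.02145 mm
δ_BC = -33200·551/(1350·106000) = -0.1278 mm
δ = Σδ_i = -0.1493 mm.

-0.149 mm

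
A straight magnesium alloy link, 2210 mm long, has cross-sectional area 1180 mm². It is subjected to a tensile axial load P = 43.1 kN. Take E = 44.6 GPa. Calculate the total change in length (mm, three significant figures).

δ_mech = NL/(AE) = 43100·2210/(1180·44600) = 1.81 mm.

1.81 mm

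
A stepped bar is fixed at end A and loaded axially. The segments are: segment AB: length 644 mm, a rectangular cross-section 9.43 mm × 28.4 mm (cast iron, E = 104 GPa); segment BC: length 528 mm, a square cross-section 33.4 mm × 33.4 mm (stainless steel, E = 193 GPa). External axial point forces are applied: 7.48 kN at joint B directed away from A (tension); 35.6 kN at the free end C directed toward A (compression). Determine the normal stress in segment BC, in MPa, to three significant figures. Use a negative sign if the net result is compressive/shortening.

Internal axial forces (sectioning from the free end, tension +): N_BC = -35.6 kN, N_AB = -28.12 kN.
A_BC = 1116 mm².
σ_BC = N_BC/A_BC = -35600/1116 = -31.91 MPa.

-31.9 MPa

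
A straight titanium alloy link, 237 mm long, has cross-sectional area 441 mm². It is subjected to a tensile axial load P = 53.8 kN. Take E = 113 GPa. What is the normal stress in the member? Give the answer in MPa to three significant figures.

122 MPa

σ = N/A = 53800/441 = 122 MPa.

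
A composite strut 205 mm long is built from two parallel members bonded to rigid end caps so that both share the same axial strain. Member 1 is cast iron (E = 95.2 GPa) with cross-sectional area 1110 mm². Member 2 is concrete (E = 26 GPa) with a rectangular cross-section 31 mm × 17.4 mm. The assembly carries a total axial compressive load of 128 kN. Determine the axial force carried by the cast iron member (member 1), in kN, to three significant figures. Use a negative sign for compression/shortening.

-113 kN

A_2 = 539.4 mm².
Equal strain + equilibrium ⇒ each member carries load in proportion to AE: A₁E₁ = 105700000 N, A₂E₂ = 14020000 N, ΣAE = 119700000 N.
F₁ = P·A₁E₁/ΣAE = -128000·105700000/119700000 = -113000 N.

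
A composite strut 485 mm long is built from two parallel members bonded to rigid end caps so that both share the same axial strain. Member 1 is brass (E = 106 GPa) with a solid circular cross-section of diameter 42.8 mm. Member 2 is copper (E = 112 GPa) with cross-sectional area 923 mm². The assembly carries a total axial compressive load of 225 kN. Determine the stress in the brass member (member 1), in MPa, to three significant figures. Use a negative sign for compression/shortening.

-93.2 MPa

A_1 = 1439 mm².
Equal strain + equilibrium ⇒ each member carries load in proportion to AE: A₁E₁ = 152500000 N, A₂E₂ = 103400000 N, ΣAE = 255900000 N.
σ₁ = P·E₁/ΣAE = -225000·106000/255900000 = -93.21 MPa.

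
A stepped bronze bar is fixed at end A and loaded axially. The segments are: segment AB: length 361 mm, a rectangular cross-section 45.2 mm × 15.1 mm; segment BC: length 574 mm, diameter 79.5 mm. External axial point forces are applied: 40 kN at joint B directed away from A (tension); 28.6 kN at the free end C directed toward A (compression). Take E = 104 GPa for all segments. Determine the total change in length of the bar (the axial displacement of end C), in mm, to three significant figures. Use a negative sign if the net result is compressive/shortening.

0.0262 mm

Internal axial forces (sectioning from the free end, tension +): N_BC = -28.6 kN, N_AB = 11.4 kN.
A_AB = 682.5 mm².
A_BC = 4964 mm².
δ_AB = 11400·361/(682.5·104000) = 0.05798 mm
δ_BC = -28600·574/(4964·104000) = -0.0318 mm
δ = Σδ_i = 0.02618 mm.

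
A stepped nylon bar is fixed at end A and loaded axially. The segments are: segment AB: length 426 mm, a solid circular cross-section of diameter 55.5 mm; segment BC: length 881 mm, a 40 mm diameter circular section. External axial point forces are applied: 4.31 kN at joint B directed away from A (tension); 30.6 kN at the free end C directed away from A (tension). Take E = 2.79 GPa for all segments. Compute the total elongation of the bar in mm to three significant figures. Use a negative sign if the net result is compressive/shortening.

Internal axial forces (sectioning from the free end, tension +): N_BC = 30.6 kN, N_AB = 34.91 kN.
A_AB = 2419 mm².
A_BC = 1257 mm².
δ_AB = 34910·426/(2419·2790) = 2.203 mm
δ_BC = 30600·881/(1257·2790) = 7.689 mm
δ = Σδ_i = 9.893 mm.

9.89 mm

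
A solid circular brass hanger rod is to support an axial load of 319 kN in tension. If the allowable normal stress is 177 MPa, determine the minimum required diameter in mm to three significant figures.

47.9 mm

Required area A ≥ P/σ_allow = 319000/177 = 1802 mm².
For a solid circular section, d ≥ √(4A/π) = 47.9 mm.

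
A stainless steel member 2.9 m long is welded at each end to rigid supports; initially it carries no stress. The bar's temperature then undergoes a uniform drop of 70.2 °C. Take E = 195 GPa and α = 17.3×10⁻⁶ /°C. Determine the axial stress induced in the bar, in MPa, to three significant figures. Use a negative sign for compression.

Free thermal expansion αLΔT = 17.3e-6 · 2900 · -70.2 = -3.522 mm.
The walls impose strain ε = −(-3.522)/2900 = 1.2145e-03; σ = Eε = 195000 · 1.2145e-03 = 236.8 MPa.

237 MPa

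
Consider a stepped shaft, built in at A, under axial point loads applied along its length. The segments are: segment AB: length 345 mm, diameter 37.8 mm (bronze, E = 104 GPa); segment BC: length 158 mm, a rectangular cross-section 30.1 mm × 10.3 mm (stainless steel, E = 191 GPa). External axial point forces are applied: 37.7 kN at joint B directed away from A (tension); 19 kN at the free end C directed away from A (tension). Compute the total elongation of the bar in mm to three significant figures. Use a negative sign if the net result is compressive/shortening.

0.218 mm

Internal axial forces (sectioning from the free end, tension +): N_BC = 19 kN, N_AB = 56.7 kN.
A_AB = 1122 mm².
A_BC = 310 mm².
δ_AB = 56700·345/(1122·104000) = 0.1676 mm
δ_BC = 19000·158/(310·191000) = 0.0507 mm
δ = Σδ_i = 0.2183 mm.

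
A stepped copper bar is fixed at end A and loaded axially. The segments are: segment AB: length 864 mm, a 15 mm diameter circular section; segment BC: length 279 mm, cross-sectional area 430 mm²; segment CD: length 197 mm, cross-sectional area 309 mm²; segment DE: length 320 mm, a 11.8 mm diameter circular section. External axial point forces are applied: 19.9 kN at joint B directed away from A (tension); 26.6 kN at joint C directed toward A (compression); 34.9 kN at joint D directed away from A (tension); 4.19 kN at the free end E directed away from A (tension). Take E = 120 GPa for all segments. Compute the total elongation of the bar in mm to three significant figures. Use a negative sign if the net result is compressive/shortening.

1.70 mm

Internal axial forces (sectioning from the free end, tension +): N_DE = 4.19 kN, N_CD = 39.09 kN, N_BC = 12.49 kN, N_AB = 32.39 kN.
A_AB = 176.7 mm².
A_DE = 109.4 mm².
δ_AB = 32390·864/(176.7·120000) = 1.32 mm
δ_BC = 12490·279/(430·120000) = 0.06753 mm
δ_CD = 39090·197/(309·120000) = 0.2077 mm
δ_DE = 4190·320/(109.4·120000) = 0.1022 mm
δ = Σδ_i = 1.697 mm.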